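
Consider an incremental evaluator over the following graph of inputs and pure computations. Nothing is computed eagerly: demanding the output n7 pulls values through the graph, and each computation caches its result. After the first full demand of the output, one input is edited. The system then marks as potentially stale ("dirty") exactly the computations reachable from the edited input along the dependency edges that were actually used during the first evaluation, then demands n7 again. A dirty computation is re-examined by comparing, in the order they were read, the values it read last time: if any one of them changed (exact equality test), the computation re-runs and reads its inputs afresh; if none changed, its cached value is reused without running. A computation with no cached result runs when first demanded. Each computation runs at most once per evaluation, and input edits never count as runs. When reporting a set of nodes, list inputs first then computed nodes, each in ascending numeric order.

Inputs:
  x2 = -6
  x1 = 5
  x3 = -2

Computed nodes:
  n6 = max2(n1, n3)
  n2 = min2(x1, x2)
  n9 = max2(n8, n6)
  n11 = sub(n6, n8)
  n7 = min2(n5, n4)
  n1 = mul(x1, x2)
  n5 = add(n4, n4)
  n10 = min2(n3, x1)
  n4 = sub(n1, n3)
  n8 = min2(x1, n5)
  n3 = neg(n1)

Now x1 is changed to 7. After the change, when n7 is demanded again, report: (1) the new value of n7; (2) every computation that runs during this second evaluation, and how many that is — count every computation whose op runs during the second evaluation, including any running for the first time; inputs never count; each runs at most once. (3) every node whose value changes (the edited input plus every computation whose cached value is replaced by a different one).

n7 now evaluates to -168.
Run set: n1, n3, n4, n5, n7 (5 run).
Changed values: x1, n1, n3, n4, n5, n7.

Initial pass — values computed on the first demand:
  n1 = mul(5, -6) = -30
  n3 = neg(-30) = 30
  n4 = sub(-30, 30) = -60
  n5 = add(-60, -60) = -120
  n7 = min2(-120, -60) = -120

Second demand — change propagation:
  n1: re-runs because x1 5->7; new result -42.
  n3: re-runs because n1 -30->-42; new result 42.
  n4: re-runs because n1 -30->-42; n3 30->42; new result -84.
  n5: re-runs because n4 -60->-84; n4 -60->-84; new result -168.
  n7: re-runs because n5 -120->-168; n4 -60->-84; new result -168.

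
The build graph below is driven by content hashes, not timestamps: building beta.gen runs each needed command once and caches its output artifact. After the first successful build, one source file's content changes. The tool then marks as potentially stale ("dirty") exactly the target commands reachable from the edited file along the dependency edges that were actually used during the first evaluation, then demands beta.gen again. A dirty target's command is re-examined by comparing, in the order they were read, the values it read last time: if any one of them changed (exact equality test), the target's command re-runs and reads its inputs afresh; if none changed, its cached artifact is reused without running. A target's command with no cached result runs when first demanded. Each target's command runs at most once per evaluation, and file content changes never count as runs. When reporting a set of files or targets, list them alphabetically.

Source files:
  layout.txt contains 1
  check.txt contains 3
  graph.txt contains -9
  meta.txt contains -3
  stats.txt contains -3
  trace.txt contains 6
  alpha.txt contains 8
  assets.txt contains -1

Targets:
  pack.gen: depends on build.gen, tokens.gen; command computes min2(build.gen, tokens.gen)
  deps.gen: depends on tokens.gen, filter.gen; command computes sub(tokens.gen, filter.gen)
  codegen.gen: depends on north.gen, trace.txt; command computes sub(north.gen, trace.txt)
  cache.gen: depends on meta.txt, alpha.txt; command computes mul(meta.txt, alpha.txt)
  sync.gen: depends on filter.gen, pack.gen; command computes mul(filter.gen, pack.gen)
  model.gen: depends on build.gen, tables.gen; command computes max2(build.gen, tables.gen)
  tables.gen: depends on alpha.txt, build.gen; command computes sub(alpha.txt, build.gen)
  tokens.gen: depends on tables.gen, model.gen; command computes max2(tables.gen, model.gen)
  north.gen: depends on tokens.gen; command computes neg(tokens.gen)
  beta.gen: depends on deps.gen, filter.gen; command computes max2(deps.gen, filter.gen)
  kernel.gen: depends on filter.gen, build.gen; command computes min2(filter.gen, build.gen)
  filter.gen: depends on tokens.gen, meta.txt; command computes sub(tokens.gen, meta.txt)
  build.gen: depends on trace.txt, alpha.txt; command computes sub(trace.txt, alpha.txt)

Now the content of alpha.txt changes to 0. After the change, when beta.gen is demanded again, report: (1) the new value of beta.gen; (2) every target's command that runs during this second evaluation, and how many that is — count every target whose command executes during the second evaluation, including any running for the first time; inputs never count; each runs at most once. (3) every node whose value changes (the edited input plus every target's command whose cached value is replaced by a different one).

beta.gen now evaluates to 9.
Run set: beta.gen, build.gen, deps.gen, filter.gen, model.gen, tables.gen, tokens.gen (7 run).
Changed values: alpha.txt, beta.gen, build.gen, filter.gen, model.gen, tables.gen, tokens.gen.

Initial pass — values computed on the first demand:
  build.gen = sub(6, 8) = -2
  tables.gen = sub(8, -2) = 10
  model.gen = max2(-2, 10) = 10
  tokens.gen = max2(10, 10) = 10
  filter.gen = sub(10, -3) = 13
  deps.gen = sub(10, 13) = -3
  beta.gen = max2(-3, 13) = 13

Second demand — change propagation:
  build.gen: re-runs because alpha.txt 8->0; new result 6.
  tables.gen: re-runs because alpha.txt 8->0; build.gen -2->6; new result -6.
  model.gen: re-runs because build.gen -2->6; tables.gen 10->-6; new result 6.
  tokens.gen: re-runs because tables.gen 10->-6; model.gen 10->6; new result 6.
  filter.gen: re-runs because tokens.gen 10->6; new result 9.
  deps.gen: re-runs because tokens.gen 10->6; filter.gen 13->9; new result -3 (unchanged).
  beta.gen: re-runs because filter.gen 13->9; new result 9.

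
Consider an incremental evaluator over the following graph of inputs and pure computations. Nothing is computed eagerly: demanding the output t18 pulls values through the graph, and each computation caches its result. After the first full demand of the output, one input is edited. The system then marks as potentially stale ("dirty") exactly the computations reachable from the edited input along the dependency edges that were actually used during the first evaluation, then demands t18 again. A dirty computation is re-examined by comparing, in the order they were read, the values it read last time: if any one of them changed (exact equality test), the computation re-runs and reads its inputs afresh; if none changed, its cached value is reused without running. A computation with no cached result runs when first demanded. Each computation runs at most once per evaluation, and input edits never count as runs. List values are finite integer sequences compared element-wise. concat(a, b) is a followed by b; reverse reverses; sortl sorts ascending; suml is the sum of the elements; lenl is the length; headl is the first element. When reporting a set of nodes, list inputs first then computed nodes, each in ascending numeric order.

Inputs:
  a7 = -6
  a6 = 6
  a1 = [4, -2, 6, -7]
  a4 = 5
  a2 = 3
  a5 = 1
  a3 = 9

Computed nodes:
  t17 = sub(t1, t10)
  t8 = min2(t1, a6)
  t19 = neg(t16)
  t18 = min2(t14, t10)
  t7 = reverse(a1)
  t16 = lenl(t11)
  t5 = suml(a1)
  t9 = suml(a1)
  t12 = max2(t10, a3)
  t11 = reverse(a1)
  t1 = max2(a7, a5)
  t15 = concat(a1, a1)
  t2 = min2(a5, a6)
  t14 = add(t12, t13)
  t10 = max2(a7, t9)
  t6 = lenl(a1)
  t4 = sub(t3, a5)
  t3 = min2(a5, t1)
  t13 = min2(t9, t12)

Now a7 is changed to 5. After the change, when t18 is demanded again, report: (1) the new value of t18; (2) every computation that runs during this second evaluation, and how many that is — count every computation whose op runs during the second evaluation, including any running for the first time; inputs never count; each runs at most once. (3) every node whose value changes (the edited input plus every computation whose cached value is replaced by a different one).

Initial pass — values computed on the first demand:
  t9 = suml([4, -2, 6, -7]) = 1
  t10 = max2(-6, 1) = 1
  t12 = max2(1, 9) = 9
  t13 = min2(1, 9) = 1
  t14 = add(9, 1) = 10
  t18 = min2(10, 1) = 1

Second demand — change propagation:
  t10: re-runs because a7 -6->5; new result 5.
  t12: re-runs because t10 1->5; new result 9 (unchanged).
  t13: re-examined; everything it read last time is the same (t9 unchanged, t12 unchanged) — cache 1 kept, no run.
  t14: re-examined; everything it read last time is the same (t12 unchanged, t13 unchanged) — cache 10 kept, no run.
  t18: re-runs because t10 1->5; new result 5.

The important point: at t13 every value read last time is unchanged, so the dirty flag clears without a run.

t18 now evaluates to 5.
Run set: t10, t12, t18 (3 run).
Changed values: a7, t10, t18.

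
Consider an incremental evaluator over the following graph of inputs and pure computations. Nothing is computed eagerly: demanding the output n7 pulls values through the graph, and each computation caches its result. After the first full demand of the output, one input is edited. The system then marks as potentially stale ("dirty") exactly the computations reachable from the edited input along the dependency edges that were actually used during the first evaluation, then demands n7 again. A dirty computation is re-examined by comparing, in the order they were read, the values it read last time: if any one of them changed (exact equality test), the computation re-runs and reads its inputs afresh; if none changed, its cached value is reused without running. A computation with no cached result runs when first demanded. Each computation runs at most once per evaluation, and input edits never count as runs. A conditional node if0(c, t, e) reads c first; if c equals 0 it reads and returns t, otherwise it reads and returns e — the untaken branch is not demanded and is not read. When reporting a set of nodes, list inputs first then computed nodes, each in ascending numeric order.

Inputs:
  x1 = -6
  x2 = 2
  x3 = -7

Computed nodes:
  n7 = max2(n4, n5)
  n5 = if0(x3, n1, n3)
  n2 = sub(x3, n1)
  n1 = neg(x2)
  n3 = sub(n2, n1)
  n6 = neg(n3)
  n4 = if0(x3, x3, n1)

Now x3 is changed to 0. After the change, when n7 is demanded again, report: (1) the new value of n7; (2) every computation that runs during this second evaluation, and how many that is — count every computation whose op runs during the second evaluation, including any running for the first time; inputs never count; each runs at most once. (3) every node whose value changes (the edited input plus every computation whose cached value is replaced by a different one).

n7 now evaluates to 0.
Run set: n4, n5, n7 (3 run).
Changed values: x3, n4, n5, n7.
The important point: the flipped condition redirects demand; n2, n3 are left stale, never re-checked.

Initial pass — values computed on the first demand:
  n1 = neg(2) = -2
  n2 = sub(-7, -2) = -5
  n3 = sub(-5, -2) = -3
  n4 = if0(x3=-7 -> else branch n1) = -2
  n5 = if0(x3=-7 -> else branch n3) = -3
  n7 = max2(-2, -3) = -2

Second demand — change propagation:
  n2: dirty yet unreached — the second evaluation never asks for it.
  n3: dirty yet unreached — the second evaluation never asks for it.
  n4: re-runs because x3 -7->0; new result 0.
  n5: re-runs because x3 -7->0; new result -2.
  n7: re-runs because n4 -2->0; n5 -3->-2; new result 0.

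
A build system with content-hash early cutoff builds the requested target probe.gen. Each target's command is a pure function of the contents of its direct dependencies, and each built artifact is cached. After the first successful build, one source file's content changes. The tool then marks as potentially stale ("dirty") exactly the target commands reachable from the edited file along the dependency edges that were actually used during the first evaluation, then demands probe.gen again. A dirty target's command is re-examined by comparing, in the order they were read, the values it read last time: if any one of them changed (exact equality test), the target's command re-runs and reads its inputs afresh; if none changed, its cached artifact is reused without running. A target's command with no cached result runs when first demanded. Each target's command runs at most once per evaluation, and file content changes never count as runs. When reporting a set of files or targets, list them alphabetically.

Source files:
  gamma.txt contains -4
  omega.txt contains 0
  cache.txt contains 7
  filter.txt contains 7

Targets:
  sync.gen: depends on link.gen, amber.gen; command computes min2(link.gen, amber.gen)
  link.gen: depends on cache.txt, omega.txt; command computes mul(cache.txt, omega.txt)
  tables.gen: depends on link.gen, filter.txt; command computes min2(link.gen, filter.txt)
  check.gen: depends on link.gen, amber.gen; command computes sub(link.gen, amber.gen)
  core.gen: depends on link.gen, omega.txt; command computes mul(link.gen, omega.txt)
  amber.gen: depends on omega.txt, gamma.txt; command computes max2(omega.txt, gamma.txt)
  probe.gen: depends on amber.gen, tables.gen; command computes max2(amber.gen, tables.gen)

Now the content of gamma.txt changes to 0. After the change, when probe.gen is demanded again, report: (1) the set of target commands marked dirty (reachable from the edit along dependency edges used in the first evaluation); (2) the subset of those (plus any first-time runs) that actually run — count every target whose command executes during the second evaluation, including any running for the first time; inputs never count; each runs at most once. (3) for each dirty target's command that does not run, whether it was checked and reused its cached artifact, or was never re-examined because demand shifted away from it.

Marked dirty: amber.gen, probe.gen.
Target commands that run: amber.gen — 1 in total.
Checked but reused from cache: probe.gen.
Key observation: the change is absorbed at amber.gen — it re-runs but produces the same value, and the output's value is unchanged.

First evaluation (everything demanded from the output):
  amber.gen = max2(0, -4) = 0
  link.gen = mul(7, 0) = 0
  tables.gen = min2(0, 7) = 0
  probe.gen = max2(0, 0) = 0

Propagation after the edit:
  amber.gen: runs — gamma.txt -4->0; result 0 (same value as before).
  probe.gen: checked — values it read are unchanged (amber.gen unchanged, tables.gen unchanged); reused cached 0 without running.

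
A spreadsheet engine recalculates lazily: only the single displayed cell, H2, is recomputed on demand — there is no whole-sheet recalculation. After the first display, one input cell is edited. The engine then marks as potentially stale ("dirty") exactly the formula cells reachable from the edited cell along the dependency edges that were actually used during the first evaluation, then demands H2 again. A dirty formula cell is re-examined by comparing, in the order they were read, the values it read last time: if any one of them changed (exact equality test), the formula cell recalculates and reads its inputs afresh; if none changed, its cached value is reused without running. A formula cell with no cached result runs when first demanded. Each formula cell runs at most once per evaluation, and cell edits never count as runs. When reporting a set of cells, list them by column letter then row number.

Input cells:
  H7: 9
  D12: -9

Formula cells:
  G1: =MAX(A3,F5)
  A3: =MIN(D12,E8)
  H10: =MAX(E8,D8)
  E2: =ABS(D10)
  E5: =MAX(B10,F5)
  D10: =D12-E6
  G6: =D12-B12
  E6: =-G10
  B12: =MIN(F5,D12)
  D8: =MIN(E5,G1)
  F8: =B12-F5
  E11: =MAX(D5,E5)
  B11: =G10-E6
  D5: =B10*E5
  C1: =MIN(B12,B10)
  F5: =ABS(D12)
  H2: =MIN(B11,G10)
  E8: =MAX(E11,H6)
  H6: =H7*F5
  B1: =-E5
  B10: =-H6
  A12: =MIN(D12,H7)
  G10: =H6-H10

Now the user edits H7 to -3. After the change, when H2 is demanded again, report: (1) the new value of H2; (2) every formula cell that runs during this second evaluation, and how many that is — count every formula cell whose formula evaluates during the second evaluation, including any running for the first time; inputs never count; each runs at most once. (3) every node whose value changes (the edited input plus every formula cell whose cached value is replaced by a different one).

New value of H2: -1512.
Formula cells that run: A3, B10, B11, D5, D8, E5, E6, E8, E11, G10, H2, H6, H10 — 13 in total.
Values that change: B10, B11, D5, E5, E6, E8, E11, G10, H2, H6, H7, H10.
Key observation: the cutoff stops propagation at G1 — its inputs' values are unchanged, so it reuses its cache.

First evaluation (everything demanded from the output):
  F5 = ABS(-9) = 9
  H6 = 9 * 9 = 81
  B10 = -(81) = -81
  E5 = MAX(-81, 9) = 9
  D5 = -81 * 9 = -729
  E11 = MAX(-729, 9) = 9
  E8 = MAX(9, 81) = 81
  A3 = MIN(-9, 81) = -9
  G1 = MAX(-9, 9) = 9
  D8 = MIN(9, 9) = 9
  H10 = MAX(81, 9) = 81
  G10 = 81 - 81 = 0
  E6 = -(0) = 0
  B11 = 0 - 0 = 0
  H2 = MIN(0, 0) = 0

Propagation after the edit:
  H6: runs — H7 9->-3; result -27.
  B10: runs — H6 81->-27; result 27.
  E5: runs — B10 -81->27; result 27.
  D5: runs — B10 -81->27; E5 9->27; result 729.
  E11: runs — D5 -729->729; E5 9->27; result 729.
  E8: runs — E11 9->729; H6 81->-27; result 729.
  A3: runs — E8 81->729; result -9 (same value as before).
  G1: checked — values it read are unchanged (A3 unchanged, F5 unchanged); reused cached 9 without running.
  D8: runs — E5 9->27; result 9 (same value as before).
  H10: runs — E8 81->729; result 729.
  G10: runs — H6 81->-27; H10 81->729; result -756.
  E6: runs — G10 0->-756; result 756.
  B11: runs — G10 0->-756; E6 0->756; result -1512.
  H2: runs — B11 0->-1512; G10 0->-756; result -1512.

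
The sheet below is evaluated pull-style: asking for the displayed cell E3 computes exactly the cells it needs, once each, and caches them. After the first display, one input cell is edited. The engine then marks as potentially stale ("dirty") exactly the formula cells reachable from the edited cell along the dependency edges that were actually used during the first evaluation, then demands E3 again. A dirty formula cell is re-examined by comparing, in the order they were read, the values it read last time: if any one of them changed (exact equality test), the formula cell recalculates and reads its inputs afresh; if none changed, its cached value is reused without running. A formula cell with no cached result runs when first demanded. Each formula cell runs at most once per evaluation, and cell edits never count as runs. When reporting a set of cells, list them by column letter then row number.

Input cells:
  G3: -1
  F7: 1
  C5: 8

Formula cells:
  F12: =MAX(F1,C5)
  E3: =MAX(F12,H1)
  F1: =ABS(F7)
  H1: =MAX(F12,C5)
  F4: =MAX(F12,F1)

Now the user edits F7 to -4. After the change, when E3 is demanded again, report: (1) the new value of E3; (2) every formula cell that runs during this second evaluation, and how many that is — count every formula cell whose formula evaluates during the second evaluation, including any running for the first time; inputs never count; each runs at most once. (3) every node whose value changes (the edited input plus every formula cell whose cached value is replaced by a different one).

Demanding E3 again yields 8.
2 formula cells run: F1, F12.
The nodes whose values change: F1, F7.
Note the absorption at F12: it re-runs yet its value is the same, leaving the output's value untouched.

First demand of the output computes:
  F1 = ABS(1) = 1
  F12 = MAX(1, 8) = 8
  H1 = MAX(8, 8) = 8
  E3 = MAX(8, 8) = 8

After the edit, cleaning proceeds:
  F1: a read changed (F7 1->-4) — executes, giving 4.
  F12: a read changed (F1 1->4) — executes, giving 8 — identical to its old value.
  H1: dirty, but its reads are unchanged (F12 unchanged, C5 unchanged); cached 8 stands.
  E3: dirty, but its reads are unchanged (F12 unchanged, H1 unchanged); cached 8 stands.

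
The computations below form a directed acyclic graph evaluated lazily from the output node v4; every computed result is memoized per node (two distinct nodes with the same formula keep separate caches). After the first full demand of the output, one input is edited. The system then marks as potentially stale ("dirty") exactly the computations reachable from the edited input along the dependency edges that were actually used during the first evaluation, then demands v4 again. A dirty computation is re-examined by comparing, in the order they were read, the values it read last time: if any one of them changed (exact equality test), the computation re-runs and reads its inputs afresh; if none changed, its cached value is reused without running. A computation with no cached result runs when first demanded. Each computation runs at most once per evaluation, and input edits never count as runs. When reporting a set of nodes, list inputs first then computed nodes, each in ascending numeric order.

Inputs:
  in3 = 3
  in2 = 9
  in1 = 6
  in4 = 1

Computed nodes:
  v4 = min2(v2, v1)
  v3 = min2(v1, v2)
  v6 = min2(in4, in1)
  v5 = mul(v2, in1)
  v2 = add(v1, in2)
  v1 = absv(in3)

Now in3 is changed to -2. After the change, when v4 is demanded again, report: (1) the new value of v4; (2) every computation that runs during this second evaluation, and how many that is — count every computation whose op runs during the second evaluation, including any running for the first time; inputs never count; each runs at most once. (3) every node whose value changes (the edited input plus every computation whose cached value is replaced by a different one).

Demanding v4 again yields 2.
3 computations run: v1, v2, v4.
The nodes whose values change: in3, v1, v2, v4.

First demand of the output computes:
  v1 = absv(3) = 3
  v2 = add(3, 9) = 12
  v4 = min2(12, 3) = 3

After the edit, cleaning proceeds:
  v1: a read changed (in3 3->-2) — executes, giving 2.
  v2: a read changed (v1 3->2) — executes, giving 11.
  v4: a read changed (v2 12->11; v1 3->2) — executes, giving 2.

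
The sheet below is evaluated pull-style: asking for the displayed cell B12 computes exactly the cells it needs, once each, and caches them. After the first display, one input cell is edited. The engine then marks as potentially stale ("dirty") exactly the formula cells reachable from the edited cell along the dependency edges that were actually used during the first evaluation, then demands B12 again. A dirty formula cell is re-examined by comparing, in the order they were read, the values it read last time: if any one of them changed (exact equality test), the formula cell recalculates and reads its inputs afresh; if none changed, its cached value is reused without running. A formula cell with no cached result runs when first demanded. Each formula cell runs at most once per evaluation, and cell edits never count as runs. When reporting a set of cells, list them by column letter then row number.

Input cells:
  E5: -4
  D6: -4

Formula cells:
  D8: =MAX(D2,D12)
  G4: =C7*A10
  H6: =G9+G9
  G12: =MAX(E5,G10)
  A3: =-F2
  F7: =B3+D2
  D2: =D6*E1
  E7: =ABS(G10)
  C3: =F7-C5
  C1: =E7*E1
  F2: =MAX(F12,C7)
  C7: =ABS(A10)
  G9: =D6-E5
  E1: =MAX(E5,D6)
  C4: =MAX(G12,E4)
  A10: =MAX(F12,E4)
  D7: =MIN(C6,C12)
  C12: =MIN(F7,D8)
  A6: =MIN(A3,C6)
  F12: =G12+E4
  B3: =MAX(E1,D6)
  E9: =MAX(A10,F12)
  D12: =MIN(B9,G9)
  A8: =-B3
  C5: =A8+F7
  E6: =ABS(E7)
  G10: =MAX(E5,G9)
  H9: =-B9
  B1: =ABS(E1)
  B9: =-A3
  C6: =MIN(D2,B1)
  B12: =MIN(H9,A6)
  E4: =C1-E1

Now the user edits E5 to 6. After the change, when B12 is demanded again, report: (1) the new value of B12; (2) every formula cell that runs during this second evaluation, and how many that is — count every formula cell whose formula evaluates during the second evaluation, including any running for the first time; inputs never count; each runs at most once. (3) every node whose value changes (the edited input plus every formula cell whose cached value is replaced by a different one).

First demand of the output computes:
  E1 = MAX(-4, -4) = -4
  B1 = ABS(-4) = 4
  D2 = -4 * -4 = 16
  C6 = MIN(16, 4) = 4
  G9 = -4 - -4 = 0
  G10 = MAX(-4, 0) = 0
  E7 = ABS(0) = 0
  C1 = 0 * -4 = 0
  E4 = 0 - -4 = 4
  G12 = MAX(-4, 0) = 0
  F12 = 0 + 4 = 4
  A10 = MAX(4, 4) = 4
  C7 = ABS(4) = 4
  F2 = MAX(4, 4) = 4
  A3 = -(4) = -4
  A6 = MIN(-4, 4) = -4
  B9 = -(-4) = 4
  H9 = -(4) = -4
  B12 = MIN(-4, -4) = -4

After the edit, cleaning proceeds:
  E1: a read changed (E5 -4->6) — executes, giving 6.
  B1: a read changed (E1 -4->6) — executes, giving 6.
  D2: a read changed (E1 -4->6) — executes, giving -24.
  C6: a read changed (D2 16->-24; B1 4->6) — executes, giving -24.
  G9: a read changed (E5 -4->6) — executes, giving -10.
  G10: a read changed (E5 -4->6; G9 0->-10) — executes, giving 6.
  E7: a read changed (G10 0->6) — executes, giving 6.
  C1: a read changed (E7 0->6; E1 -4->6) — executes, giving 36.
  E4: a read changed (C1 0->36; E1 -4->6) — executes, giving 30.
  G12: a read changed (E5 -4->6; G10 0->6) — executes, giving 6.
  F12: a read changed (G12 0->6; E4 4->30) — executes, giving 36.
  A10: a read changed (F12 4->36; E4 4->30) — executes, giving 36.
  C7: a read changed (A10 4->36) — executes, giving 36.
  F2: a read changed (F12 4->36; C7 4->36) — executes, giving 36.
  A3: a read changed (F2 4->36) — executes, giving -36.
  A6: a read changed (A3 -4->-36; C6 4->-24) — executes, giving -36.
  B9: a read changed (A3 -4->-36) — executes, giving 36.
  H9: a read changed (B9 4->36) — executes, giving -36.
  B12: a read changed (H9 -4->-36; A6 -4->-36) — executes, giving -36.

Demanding B12 again yields -36.
19 formula cells run: A3, A6, A10, B1, B9, B12, C1, C6, C7, D2, E1, E4, E7, F2, F12, G9, G10, G12, H9.
The nodes whose values change: A3, A6, A10, B1, B9, B12, C1, C6, C7, D2, E1, E4, E5, E7, F2, F12, G9, G10, G12, H9.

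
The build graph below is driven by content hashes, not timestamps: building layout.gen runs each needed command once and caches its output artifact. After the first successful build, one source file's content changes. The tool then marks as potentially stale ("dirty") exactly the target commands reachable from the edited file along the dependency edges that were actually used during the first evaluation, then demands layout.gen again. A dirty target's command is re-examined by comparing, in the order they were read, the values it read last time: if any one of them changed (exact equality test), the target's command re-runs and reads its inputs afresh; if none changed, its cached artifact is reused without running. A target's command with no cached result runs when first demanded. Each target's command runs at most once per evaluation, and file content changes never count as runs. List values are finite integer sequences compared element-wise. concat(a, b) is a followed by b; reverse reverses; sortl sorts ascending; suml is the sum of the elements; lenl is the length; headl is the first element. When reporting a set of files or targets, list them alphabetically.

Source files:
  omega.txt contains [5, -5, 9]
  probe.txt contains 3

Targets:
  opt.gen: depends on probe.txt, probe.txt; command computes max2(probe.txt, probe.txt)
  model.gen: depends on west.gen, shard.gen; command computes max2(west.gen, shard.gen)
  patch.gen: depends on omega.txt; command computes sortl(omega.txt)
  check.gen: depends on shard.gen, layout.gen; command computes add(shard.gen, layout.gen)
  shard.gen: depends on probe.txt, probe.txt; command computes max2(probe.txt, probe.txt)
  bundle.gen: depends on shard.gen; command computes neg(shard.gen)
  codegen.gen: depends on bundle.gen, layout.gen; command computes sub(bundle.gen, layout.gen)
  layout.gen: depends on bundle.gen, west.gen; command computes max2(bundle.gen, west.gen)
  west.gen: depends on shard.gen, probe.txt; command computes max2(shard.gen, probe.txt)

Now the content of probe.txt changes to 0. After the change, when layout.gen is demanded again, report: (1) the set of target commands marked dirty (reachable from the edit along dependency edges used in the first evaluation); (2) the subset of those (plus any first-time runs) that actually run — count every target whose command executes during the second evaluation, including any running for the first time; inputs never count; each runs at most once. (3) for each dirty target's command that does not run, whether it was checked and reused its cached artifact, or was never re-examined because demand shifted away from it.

Dirty set: bundle.gen, layout.gen, shard.gen, west.gen.
Run set: bundle.gen, layout.gen, shard.gen, west.gen (4 run).
All dirty target commands ended up running.

Initial pass — values computed on the first demand:
  shard.gen = max2(3, 3) = 3
  bundle.gen = neg(3) = -3
  west.gen = max2(3, 3) = 3
  layout.gen = max2(-3, 3) = 3

Second demand — change propagation:
  shard.gen: re-runs because probe.txt 3->0; probe.txt 3->0; new result 0.
  bundle.gen: re-runs because shard.gen 3->0; new result 0.
  west.gen: re-runs because shard.gen 3->0; probe.txt 3->0; new result 0.
  layout.gen: re-runs because bundle.gen -3->0; west.gen 3->0; new result 0.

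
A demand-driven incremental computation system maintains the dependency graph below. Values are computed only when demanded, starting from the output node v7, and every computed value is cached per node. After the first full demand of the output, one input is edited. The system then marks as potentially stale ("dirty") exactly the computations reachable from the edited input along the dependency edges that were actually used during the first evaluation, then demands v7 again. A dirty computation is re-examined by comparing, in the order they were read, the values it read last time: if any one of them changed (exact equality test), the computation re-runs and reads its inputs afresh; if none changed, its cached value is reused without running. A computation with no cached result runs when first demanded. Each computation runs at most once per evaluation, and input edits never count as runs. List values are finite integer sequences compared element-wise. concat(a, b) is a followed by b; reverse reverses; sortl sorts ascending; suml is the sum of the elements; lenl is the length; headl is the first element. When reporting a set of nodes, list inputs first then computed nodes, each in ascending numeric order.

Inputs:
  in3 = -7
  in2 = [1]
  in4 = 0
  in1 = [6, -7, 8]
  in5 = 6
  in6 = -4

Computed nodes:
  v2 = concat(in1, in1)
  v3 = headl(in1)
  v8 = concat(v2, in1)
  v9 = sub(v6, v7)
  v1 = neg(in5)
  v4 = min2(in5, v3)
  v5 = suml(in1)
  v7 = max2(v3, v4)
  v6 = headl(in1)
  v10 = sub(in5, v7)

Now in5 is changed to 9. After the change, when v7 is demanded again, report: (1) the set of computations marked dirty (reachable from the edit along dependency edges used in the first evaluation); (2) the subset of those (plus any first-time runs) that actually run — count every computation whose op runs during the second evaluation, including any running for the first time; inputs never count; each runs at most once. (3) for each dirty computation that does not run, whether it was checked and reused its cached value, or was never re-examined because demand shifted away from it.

Marked dirty: v4, v7.
Computations that run: v4 — 1 in total.
Checked but reused from cache: v7.
Key observation: the change is absorbed at v4 — it re-runs but produces the same value, and the output's value is unchanged.

First evaluation (everything demanded from the output):
  v3 = headl([6, -7, 8]) = 6
  v4 = min2(6, 6) = 6
  v7 = max2(6, 6) = 6

Propagation after the edit:
  v4: runs — in5 6->9; result 6 (same value as before).
  v7: checked — values it read are unchanged (v3 unchanged, v4 unchanged); reused cached 6 without running.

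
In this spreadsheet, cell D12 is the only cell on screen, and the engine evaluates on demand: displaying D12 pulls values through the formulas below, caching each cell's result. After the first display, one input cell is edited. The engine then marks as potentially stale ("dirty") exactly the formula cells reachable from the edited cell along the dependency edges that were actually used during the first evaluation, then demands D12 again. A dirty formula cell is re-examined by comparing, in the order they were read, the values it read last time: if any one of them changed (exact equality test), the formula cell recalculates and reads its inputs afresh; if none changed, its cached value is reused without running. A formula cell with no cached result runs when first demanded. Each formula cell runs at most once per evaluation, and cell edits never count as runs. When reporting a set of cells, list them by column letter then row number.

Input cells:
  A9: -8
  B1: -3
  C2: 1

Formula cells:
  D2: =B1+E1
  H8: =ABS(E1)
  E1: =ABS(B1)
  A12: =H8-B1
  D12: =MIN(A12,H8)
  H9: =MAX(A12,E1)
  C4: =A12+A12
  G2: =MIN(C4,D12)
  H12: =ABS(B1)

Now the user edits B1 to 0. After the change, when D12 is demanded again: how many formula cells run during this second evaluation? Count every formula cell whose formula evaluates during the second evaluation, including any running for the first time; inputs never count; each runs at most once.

Initial pass — values computed on the first demand:
  E1 = ABS(-3) = 3
  H8 = ABS(3) = 3
  A12 = 3 - -3 = 6
  D12 = MIN(6, 3) = 3

Second demand — change propagation:
  E1: re-runs because B1 -3->0; new result 0.
  H8: re-runs because E1 3->0; new result 0.
  A12: re-runs because H8 3->0; B1 -3->0; new result 0.
  D12: re-runs because A12 6->0; H8 3->0; new result 0.

Run set: A12, D12, E1, H8 (4 run).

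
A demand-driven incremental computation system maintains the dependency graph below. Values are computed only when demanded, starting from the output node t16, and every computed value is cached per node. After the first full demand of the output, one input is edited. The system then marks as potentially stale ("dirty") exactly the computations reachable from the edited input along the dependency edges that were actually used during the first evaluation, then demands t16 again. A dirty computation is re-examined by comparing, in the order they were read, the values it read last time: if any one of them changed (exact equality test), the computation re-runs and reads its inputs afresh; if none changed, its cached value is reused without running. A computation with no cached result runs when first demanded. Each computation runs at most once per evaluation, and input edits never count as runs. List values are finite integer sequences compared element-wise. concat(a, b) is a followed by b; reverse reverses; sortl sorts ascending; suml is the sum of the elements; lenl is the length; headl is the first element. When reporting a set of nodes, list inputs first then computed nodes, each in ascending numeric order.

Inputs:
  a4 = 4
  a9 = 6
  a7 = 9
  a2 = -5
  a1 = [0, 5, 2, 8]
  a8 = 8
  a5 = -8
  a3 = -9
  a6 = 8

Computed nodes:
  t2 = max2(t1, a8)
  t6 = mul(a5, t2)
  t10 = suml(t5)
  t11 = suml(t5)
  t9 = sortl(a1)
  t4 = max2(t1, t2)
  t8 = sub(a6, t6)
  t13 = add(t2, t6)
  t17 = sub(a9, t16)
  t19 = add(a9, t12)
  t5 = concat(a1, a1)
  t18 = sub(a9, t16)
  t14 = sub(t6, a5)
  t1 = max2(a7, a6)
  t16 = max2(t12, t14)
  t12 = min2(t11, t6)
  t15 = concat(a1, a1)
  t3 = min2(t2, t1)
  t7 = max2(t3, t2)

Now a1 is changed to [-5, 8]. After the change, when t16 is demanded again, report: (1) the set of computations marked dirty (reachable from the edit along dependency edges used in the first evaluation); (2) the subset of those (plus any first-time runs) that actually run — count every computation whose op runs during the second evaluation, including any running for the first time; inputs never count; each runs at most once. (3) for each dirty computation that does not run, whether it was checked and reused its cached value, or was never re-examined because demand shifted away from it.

First evaluation (everything demanded from the output):
  t1 = max2(9, 8) = 9
  t2 = max2(9, 8) = 9
  t5 = concat([0, 5, 2, 8], [0, 5, 2, 8]) = [0, 5, 2, 8, 0, 5, 2, 8]
  t6 = mul(-8, 9) = -72
  t11 = suml([0, 5, 2, 8, 0, 5, 2, 8]) = 30
  t12 = min2(30, -72) = -72
  t14 = sub(-72, -8) = -64
  t16 = max2(-72, -64) = -64

Propagation after the edit:
  t5: runs — a1 [0, 5, 2, 8]->[-5, 8]; a1 [0, 5, 2, 8]->[-5, 8]; result [-5, 8, -5, 8].
  t11: runs — t5 [0, 5, 2, 8, 0, 5, 2, 8]->[-5, 8, -5, 8]; result 6.
  t12: runs — t11 30->6; result -72 (same value as before).
  t16: checked — values it read are unchanged (t12 unchanged, t14 unchanged); reused cached -64 without running.

Key observation: the change is absorbed at t12 — it re-runs but produces the same value, and the output's value is unchanged.

Marked dirty: t5, t11, t12, t16.
Computations that run: t5, t11, t12 — 3 in total.
Checked but reused from cache: t16.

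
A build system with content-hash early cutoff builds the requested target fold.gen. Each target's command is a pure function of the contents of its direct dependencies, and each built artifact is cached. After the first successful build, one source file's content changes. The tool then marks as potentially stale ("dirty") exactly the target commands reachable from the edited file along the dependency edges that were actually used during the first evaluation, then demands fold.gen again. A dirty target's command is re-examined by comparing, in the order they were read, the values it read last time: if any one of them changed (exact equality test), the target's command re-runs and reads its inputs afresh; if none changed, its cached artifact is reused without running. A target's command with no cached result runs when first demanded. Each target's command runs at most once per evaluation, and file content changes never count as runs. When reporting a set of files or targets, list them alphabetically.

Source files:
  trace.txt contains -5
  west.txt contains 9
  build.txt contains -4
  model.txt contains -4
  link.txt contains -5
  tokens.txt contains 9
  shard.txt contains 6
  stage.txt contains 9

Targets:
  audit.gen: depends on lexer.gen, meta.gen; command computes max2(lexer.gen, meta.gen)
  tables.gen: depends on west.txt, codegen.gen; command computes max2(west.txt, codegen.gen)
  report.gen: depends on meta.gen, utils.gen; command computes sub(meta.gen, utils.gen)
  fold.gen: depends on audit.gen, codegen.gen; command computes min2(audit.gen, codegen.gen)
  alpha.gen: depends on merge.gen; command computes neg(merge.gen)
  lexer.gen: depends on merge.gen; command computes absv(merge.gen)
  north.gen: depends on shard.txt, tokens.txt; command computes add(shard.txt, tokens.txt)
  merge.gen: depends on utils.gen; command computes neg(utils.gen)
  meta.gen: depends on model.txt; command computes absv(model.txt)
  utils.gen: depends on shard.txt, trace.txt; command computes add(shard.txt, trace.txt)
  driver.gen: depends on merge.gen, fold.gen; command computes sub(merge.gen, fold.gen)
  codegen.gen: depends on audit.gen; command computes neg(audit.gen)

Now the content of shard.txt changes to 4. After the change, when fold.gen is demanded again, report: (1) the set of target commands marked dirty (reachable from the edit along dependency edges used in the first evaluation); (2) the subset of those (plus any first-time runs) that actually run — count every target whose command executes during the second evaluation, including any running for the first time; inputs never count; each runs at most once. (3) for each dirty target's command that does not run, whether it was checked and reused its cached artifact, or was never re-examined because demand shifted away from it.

Marked dirty: audit.gen, codegen.gen, fold.gen, lexer.gen, merge.gen, utils.gen.
Target commands that run: lexer.gen, merge.gen, utils.gen — 3 in total.
Checked but reused from cache: audit.gen, codegen.gen, fold.gen.
Key observation: the change is absorbed at lexer.gen — it re-runs but produces the same value, and the output's value is unchanged.

First evaluation (everything demanded from the output):
  meta.gen = absv(-4) = 4
  utils.gen = add(6, -5) = 1
  merge.gen = neg(1) = -1
  lexer.gen = absv(-1) = 1
  audit.gen = max2(1, 4) = 4
  codegen.gen = neg(4) = -4
  fold.gen = min2(4, -4) = -4

Propagation after the edit:
  utils.gen: runs — shard.txt 6->4; result -1.
  merge.gen: runs — utils.gen 1->-1; result 1.
  lexer.gen: runs — merge.gen -1->1; result 1 (same value as before).
  audit.gen: checked — values it read are unchanged (lexer.gen unchanged, meta.gen unchanged); reused cached 4 without running.
  codegen.gen: checked — values it read are unchanged (audit.gen unchanged); reused cached -4 without running.
  fold.gen: checked — values it read are unchanged (audit.gen unchanged, codegen.gen unchanged); reused cached -4 without running.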